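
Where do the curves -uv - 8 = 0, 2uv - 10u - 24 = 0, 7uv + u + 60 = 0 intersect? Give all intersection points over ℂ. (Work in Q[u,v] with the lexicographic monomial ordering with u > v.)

{(-4, 2)}

Compute a lex Gröbner basis by Buchberger's algorithm.
f_1 = -uv - 8, LT = uv.
f_2 = 2uv - 10u - 24, LT = uv.
f_3 = 7uv + u + 60, LT = uv.

S(f_1,f_2): lcm = uv. S = 5u + 20.
  leading term u: no divisor's leading term divides it; move 5u to the remainder.
  leading term 1: no divisor's leading term divides it; move 20 to the remainder.
  remainder 5u + 20 ≠ 0; add h_4 = 5u + 20 to the basis.

S(f_1,f_3): lcm = uv. S = -\tfrac{1}{7}u - \tfrac{4}{7}.
  leading term u: subtract (-\tfrac{1}{35})·h_4 from -\tfrac{1}{7}u - \tfrac{4}{7} → 0
  remainder 0.

S(f_2,f_3): lcm = uv. S = -\tfrac{36}{7}u - \tfrac{144}{7}.
  leading term u: subtract (-\tfrac{36}{35})·h_4 from -\tfrac{36}{7}u - \tfrac{144}{7} → 0
  remainder 0.

S(f_1,h_4): lcm = uv. S = -4v + 8.
  leading term v: no divisor's leading term divides it; move -4v to the remainder.
  leading term 1: no divisor's leading term divides it; move 8 to the remainder.
  remainder -4v + 8 ≠ 0; add h_5 = -4v + 8 to the basis.

S(f_2,h_4): lcm = uv. S = -5u - 4v - 12.
  leading term u: subtract (-1)·h_4 from -5u - 4v - 12 → -4v + 8
  leading term v: subtract (1)·h_5 from -4v + 8 → 0
  remainder 0.

S(f_3,h_4): lcm = uv. S = \tfrac{1}{7}u - 4v + \tfrac{60}{7}.
  leading term u: subtract (\tfrac{1}{35})·h_4 from \tfrac{1}{7}u - 4v + \tfrac{60}{7} → -4v + 8
  leading term v: subtract (1)·h_5 from -4v + 8 → 0
  remainder 0.

S(f_1,h_5): lcm = uv. S = 2u + 8.
  leading term u: subtract (\tfrac{2}{5})·h_4 from 2u + 8 → 0
  remainder 0.

S(f_2,h_5): lcm = uv. S = -3u - 12.
  leading term u: subtract (-\tfrac{3}{5})·h_4 from -3u - 12 → 0
  remainder 0.

S(f_3,h_5): lcm = uv. S = \tfrac{15}{7}u + \tfrac{60}{7}.
  leading term u: subtract (\tfrac{3}{7})·h_4 from \tfrac{15}{7}u + \tfrac{60}{7} → 0
  remainder 0.

S(h_4,h_5): leading monomials are coprime, so the S-polynomial reduces to 0 (Buchberger's first criterion).
Every S-polynomial of the final basis reduces to 0, so we have a Gröbner basis.
Inter-reduce: drop elements whose leading term is divisible by another's, tail-reduce, and make monic.
Reduced Gröbner basis: {u + 4, v - 2}.

Elimination: the polynomial v - 2 lies in the elimination ideal for v, so v ∈ {2}. For each such v, the remaining basis elements (now univariate) give the rest of the solution.
  v = 2: the earlier basis element becomes u + 4 = 0, giving u = -4 — point (-4, 2).
Substituting each solution back into the original system confirms all equations vanish.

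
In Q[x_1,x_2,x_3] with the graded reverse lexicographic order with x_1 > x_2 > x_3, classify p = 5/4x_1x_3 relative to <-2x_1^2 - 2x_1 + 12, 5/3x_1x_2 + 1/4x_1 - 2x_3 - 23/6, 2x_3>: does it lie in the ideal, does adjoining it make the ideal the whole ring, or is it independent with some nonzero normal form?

First compute the reduced Gröbner basis of I by Buchberger's algorithm.
f_1 = -2x_1^2 - 2x_1 + 12, LT = x_1^2.
f_2 = 5/3x_1x_2 + 1/4x_1 - 2x_3 - 23/6, LT = x_1x_2.
f_3 = 2x_3, LT = x_3.

S(f_1,f_2): lcm = x_1^2x_2. S = -3/20x_1^2 + x_1x_2 + 6/5x_1x_3 + 23/10x_1 - 6x_2.
  leading term x_1^2: subtract (3/40)·f_1 from -3/20x_1^2 + x_1x_2 + 6/5x_1x_3 + 23/10x_1 - 6x_2 → x_1x_2 + 6/5x_1x_3 + 49/20x_1 - 6x_2 - 9/10
  leading term x_1x_2: subtract (3/5)·f_2 from x_1x_2 + 6/5x_1x_3 + 49/20x_1 - 6x_2 - 9/10 → 6/5x_1x_3 + 23/10x_1 - 6x_2 + 6/5x_3 + 7/5
  leading term x_1x_3: subtract (3/5x_1)·f_3 from 6/5x_1x_3 + 23/10x_1 - 6x_2 + 6/5x_3 + 7/5 → 23/10x_1 - 6x_2 + 6/5x_3 + 7/5
  leading term x_1: no divisor's leading term divides it; move 23/10x_1 to the remainder.
  leading term x_2: no divisor's leading term divides it; move -6x_2 to the remainder.
  leading term x_3: subtract (3/5)·f_3 from 6/5x_3 + 7/5 → 7/5
  leading term 1: no divisor's leading term divides it; move 7/5 to the remainder.
  remainder 23/10x_1 - 6x_2 + 7/5 ≠ 0; add h_4 = 23/10x_1 - 6x_2 + 7/5 to the basis.

S(f_1,f_3): leading monomials are coprime, so the S-polynomial reduces to 0 (Buchberger's first criterion).
S(f_2,f_3): leading monomials are coprime, so the S-polynomial reduces to 0 (Buchberger's first criterion).
S(f_1,h_4): lcm = x_1^2. S = 60/23x_1x_2 + 9/23x_1 - 6.
  leading term x_1x_2: subtract (36/23)·f_2 from 60/23x_1x_2 + 9/23x_1 - 6 → 72/23x_3
  leading term x_3: subtract (36/23)·f_3 from 72/23x_3 → 0
  remainder 0.

S(f_2,h_4): lcm = x_1x_2. S = 60/23x_2^2 + 3/20x_1 - 14/23x_2 - 6/5x_3 - 23/10.
  leading term x_2^2: no divisor's leading term divides it; move 60/23x_2^2 to the remainder.
  leading term x_1: subtract (3/46)·h_4 from 3/20x_1 - 14/23x_2 - 6/5x_3 - 23/10 → -5/23x_2 - 6/5x_3 - 55/23
  leading term x_2: no divisor's leading term divides it; move -5/23x_2 to the remainder.
  leading term x_3: subtract (-3/5)·f_3 from -6/5x_3 - 55/23 → -55/23
  leading term 1: no divisor's leading term divides it; move -55/23 to the remainder.
  remainder 60/23x_2^2 - 5/23x_2 - 55/23 ≠ 0; add h_5 = 60/23x_2^2 - 5/23x_2 - 55/23 to the basis.

S(f_3,h_4): leading monomials are coprime, so the S-polynomial reduces to 0 (Buchberger's first criterion).
S(f_1,h_5): leading monomials are coprime, so the S-polynomial reduces to 0 (Buchberger's first criterion).
S(f_2,h_5): lcm = x_1x_2^2. S = 7/30x_1x_2 - 6/5x_2x_3 + 11/12x_1 - 23/10x_2.
  leading term x_1x_2: subtract (7/50)·f_2 from 7/30x_1x_2 - 6/5x_2x_3 + 11/12x_1 - 23/10x_2 → -6/5x_2x_3 + 529/600x_1 - 23/10x_2 + 7/25x_3 + 161/300
  leading term x_2x_3: subtract (-3/5x_2)·f_3 from -6/5x_2x_3 + 529/600x_1 - 23/10x_2 + 7/25x_3 + 161/300 → 529/600x_1 - 23/10x_2 + 7/25x_3 + 161/300
  leading term x_1: subtract (23/60)·h_4 from 529/600x_1 - 23/10x_2 + 7/25x_3 + 161/300 → 7/25x_3
  leading term x_3: subtract (7/50)·f_3 from 7/25x_3 → 0
  remainder 0.

S(f_3,h_5): leading monomials are coprime, so the S-polynomial reduces to 0 (Buchberger's first criterion).
S(h_4,h_5): leading monomials are coprime, so the S-polynomial reduces to 0 (Buchberger's first criterion).
Every S-polynomial of the final basis reduces to 0, so we have a Gröbner basis.
Inter-reduce: drop elements whose leading term is divisible by another's, tail-reduce, and make monic.
Reduced Gröbner basis: {x_2^2 - 1/12x_2 - 11/12, x_1 - 60/23x_2 + 14/23, x_3}.
Label its elements g_1 = x_2^2 - 1/12x_2 - 11/12, g_2 = x_1 - 60/23x_2 + 14/23, g_3 = x_3.

Reduce p = 5/4x_1x_3 modulo G:
  leading term x_1x_3: subtract (5/4x_3)·g_2 from 5/4x_1x_3 → 75/23x_2x_3 - 35/46x_3
  leading term x_2x_3: subtract (75/23x_2)·g_3 from 75/23x_2x_3 - 35/46x_3 → -35/46x_3
  leading term x_3: subtract (-35/46)·g_3 from -35/46x_3 → 0
  normal form = 0.
Since the normal form is 0, p ∈ I.

5/4x_1x_3 lies in I (it reduces to 0).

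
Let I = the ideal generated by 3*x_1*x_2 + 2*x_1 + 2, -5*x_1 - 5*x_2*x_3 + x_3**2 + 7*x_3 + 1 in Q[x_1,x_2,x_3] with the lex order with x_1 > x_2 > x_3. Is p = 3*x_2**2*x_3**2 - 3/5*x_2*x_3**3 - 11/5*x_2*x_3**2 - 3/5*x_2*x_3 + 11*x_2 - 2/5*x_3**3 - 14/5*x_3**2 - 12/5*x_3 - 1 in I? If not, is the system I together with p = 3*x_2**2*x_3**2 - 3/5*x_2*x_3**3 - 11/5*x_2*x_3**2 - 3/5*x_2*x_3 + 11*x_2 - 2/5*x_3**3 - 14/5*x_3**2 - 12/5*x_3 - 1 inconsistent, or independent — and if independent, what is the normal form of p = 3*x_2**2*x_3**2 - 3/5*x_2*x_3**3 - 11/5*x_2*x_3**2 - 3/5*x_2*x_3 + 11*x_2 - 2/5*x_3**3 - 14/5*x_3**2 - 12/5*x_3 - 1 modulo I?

First compute the reduced Gröbner basis of I by Buchberger's algorithm.
f_1 = 3*x_1*x_2 + 2*x_1 + 2, LT = x_1*x_2.
f_2 = -5*x_1 - 5*x_2*x_3 + x_3**2 + 7*x_3 + 1, LT = x_1.

S(f_1,f_2): lcm = x_1*x_2. S = 2/3*x_1 - x_2**2*x_3 + 1/5*x_2*x_3**2 + 7/5*x_2*x_3 + 1/5*x_2 + 2/3.
  leading term x_1: subtract (-2/15)·f_2 from 2/3*x_1 - x_2**2*x_3 + 1/5*x_2*x_3**2 + 7/5*x_2*x_3 + 1/5*x_2 + 2/3 → -x_2**2*x_3 + 1/5*x_2*x_3**2 + 11/15*x_2*x_3 + 1/5*x_2 + 2/15*x_3**2 + 14/15*x_3 + 4/5
  leading term x_2**2*x_3: no divisor's leading term divides it; move -x_2**2*x_3 to the remainder.
  leading term x_2*x_3**2: no divisor's leading term divides it; move 1/5*x_2*x_3**2 to the remainder.
  leading term x_2*x_3: no divisor's leading term divides it; move 11/15*x_2*x_3 to the remainder.
  leading term x_2: no divisor's leading term divides it; move 1/5*x_2 to the remainder.
  leading term x_3**2: no divisor's leading term divides it; move 2/15*x_3**2 to the remainder.
  leading term x_3: no divisor's leading term divides it; move 14/15*x_3 to the remainder.
  leading term 1: no divisor's leading term divides it; move 4/5 to the remainder.
  remainder -x_2**2*x_3 + 1/5*x_2*x_3**2 + 11/15*x_2*x_3 + 1/5*x_2 + 2/15*x_3**2 + 14/15*x_3 + 4/5 ≠ 0; add h_3 = -x_2**2*x_3 + 1/5*x_2*x_3**2 + 11/15*x_2*x_3 + 1/5*x_2 + 2/15*x_3**2 + 14/15*x_3 + 4/5 to the basis.

The other S-polynomials (S(f_1,h_3), S(f_2,h_3)) all reduce to 0 modulo the current basis, so we have a Gröbner basis.
Inter-reduce: drop elements whose leading term is divisible by another's, tail-reduce, and make monic.
Reduced Gröbner basis: {x_1 + x_2*x_3 - 1/5*x_3**2 - 7/5*x_3 - 1/5, x_2**2*x_3 - 1/5*x_2*x_3**2 - 11/15*x_2*x_3 - 1/5*x_2 - 2/15*x_3**2 - 14/15*x_3 - 4/5}.
Label its elements g_1 = x_1 + x_2*x_3 - 1/5*x_3**2 - 7/5*x_3 - 1/5, g_2 = x_2**2*x_3 - 1/5*x_2*x_3**2 - 11/15*x_2*x_3 - 1/5*x_2 - 2/15*x_3**2 - 14/15*x_3 - 4/5.

Reduce p = 3*x_2**2*x_3**2 - 3/5*x_2*x_3**3 - 11/5*x_2*x_3**2 - 3/5*x_2*x_3 + 11*x_2 - 2/5*x_3**3 - 14/5*x_3**2 - 12/5*x_3 - 1 modulo G:
  leading term x_2**2*x_3**2: subtract (3*x_3)·g_2 from 3*x_2**2*x_3**2 - 3/5*x_2*x_3**3 - 11/5*x_2*x_3**2 - 3/5*x_2*x_3 + 11*x_2 - 2/5*x_3**3 - 14/5*x_3**2 - 12/5*x_3 - 1 → 11*x_2 - 1
  leading term x_2: no divisor's leading term divides it; move 11*x_2 to the remainder.
  leading term 1: no divisor's leading term divides it; move -1 to the remainder.
  normal form = 11*x_2 - 1.
The normal form is nonzero, so p ∉ I. Since p minus its normal form lies in I, I + (p) = I + (r) where r = 11*x_2 - 1; decide whether this ideal is the whole ring.
Run Buchberger on G together with r (pairs among the g_i already reduce to 0 since G is a Gröbner basis):
g_1 = x_1 + x_2*x_3 - 1/5*x_3**2 - 7/5*x_3 - 1/5, LT = x_1.
g_2 = x_2**2*x_3 - 1/5*x_2*x_3**2 - 11/15*x_2*x_3 - 1/5*x_2 - 2/15*x_3**2 - 14/15*x_3 - 4/5, LT = x_2**2*x_3.
r = 11*x_2 - 1, LT = x_2.

S(g_2,r): lcm = x_2**2*x_3. S = -1/5*x_2*x_3**2 - 106/165*x_2*x_3 - 1/5*x_2 - 2/15*x_3**2 - 14/15*x_3 - 4/5.
  leading term x_2*x_3**2: subtract (-1/55*x_3**2)·r from -1/5*x_2*x_3**2 - 106/165*x_2*x_3 - 1/5*x_2 - 2/15*x_3**2 - 14/15*x_3 - 4/5 → -106/165*x_2*x_3 - 1/5*x_2 - 5/33*x_3**2 - 14/15*x_3 - 4/5
  leading term x_2*x_3: subtract (-106/1815*x_3)·r from -106/165*x_2*x_3 - 1/5*x_2 - 5/33*x_3**2 - 14/15*x_3 - 4/5 → -1/5*x_2 - 5/33*x_3**2 - 120/121*x_3 - 4/5
  leading term x_2: subtract (-1/55)·r from -1/5*x_2 - 5/33*x_3**2 - 120/121*x_3 - 4/5 → -5/33*x_3**2 - 120/121*x_3 - 9/11
  leading term x_3**2: no divisor's leading term divides it; move -5/33*x_3**2 to the remainder.
  leading term x_3: no divisor's leading term divides it; move -120/121*x_3 to the remainder.
  leading term 1: no divisor's leading term divides it; move -9/11 to the remainder.
  remainder -5/33*x_3**2 - 120/121*x_3 - 9/11 ≠ 0; add m_4 = -5/33*x_3**2 - 120/121*x_3 - 9/11 to the basis.

The other S-polynomials (S(g_1,g_2), S(g_1,r), S(g_1,m_4), S(g_2,m_4), S(r,m_4)) all reduce to 0 modulo the current basis, so we have a Gröbner basis.
Inter-reduce: drop elements whose leading term is divisible by another's, tail-reduce, and make monic.
Reduced Gröbner basis: {x_1 + 22/25, x_2 - 1/11, x_3**2 + 72/11*x_3 + 27/5}.
The reduced Gröbner basis of I + (p) is {x_1 + 22/25, x_2 - 1/11, x_3**2 + 72/11*x_3 + 27/5} ≠ {1}, a proper ideal, so the enlarged system stays consistent: p is independent of I, with normal form 11*x_2 - 1.

3*x_2**2*x_3**2 - 3/5*x_2*x_3**3 - 11/5*x_2*x_3**2 - 3/5*x_2*x_3 + 11*x_2 - 2/5*x_3**3 - 14/5*x_3**2 - 12/5*x_3 - 1 is independent of I; its normal form modulo I is 11*x_2 - 1.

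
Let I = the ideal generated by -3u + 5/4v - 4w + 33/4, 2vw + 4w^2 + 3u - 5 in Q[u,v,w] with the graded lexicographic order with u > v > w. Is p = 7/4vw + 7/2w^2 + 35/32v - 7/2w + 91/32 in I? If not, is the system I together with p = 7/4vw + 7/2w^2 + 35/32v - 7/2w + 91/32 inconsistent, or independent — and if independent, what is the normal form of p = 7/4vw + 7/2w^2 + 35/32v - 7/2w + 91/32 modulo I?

First compute the reduced Gröbner basis of I by Buchberger's algorithm.
f_1 = -3u + 5/4v - 4w + 33/4, LT = u.
f_2 = 2vw + 4w^2 + 3u - 5, LT = vw.

The S-polynomials (S(f_1,f_2)) all reduce to 0 modulo the current basis, so we have a Gröbner basis.
Inter-reduce: drop elements whose leading term is divisible by another's, tail-reduce, and make monic.
Reduced Gröbner basis: {vw + 2w^2 + 5/8v - 2w + 13/8, u - 5/12v + 4/3w - 11/4}.
Label its elements g_1 = vw + 2w^2 + 5/8v - 2w + 13/8, g_2 = u - 5/12v + 4/3w - 11/4.

Reduce p = 7/4vw + 7/2w^2 + 35/32v - 7/2w + 91/32 modulo G:
  leading term vw: subtract (7/4)·g_1 from 7/4vw + 7/2w^2 + 35/32v - 7/2w + 91/32 → 0
  normal form = 0.
Since the normal form is 0, p ∈ I.

The remainder on division by a Gröbner basis is unique — it is the normal form.

7/4vw + 7/2w^2 + 35/32v - 7/2w + 91/32 lies in I (it reduces to 0).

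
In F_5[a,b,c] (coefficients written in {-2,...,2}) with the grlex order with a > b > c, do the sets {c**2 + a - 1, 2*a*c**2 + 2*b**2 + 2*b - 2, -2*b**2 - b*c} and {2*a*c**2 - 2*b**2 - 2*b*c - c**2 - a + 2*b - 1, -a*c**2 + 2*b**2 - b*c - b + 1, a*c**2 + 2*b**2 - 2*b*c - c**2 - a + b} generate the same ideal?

For a fixed monomial order, each ideal has a unique reduced Gröbner basis; comparing bases decides equality.
Buchberger on the first generating set:
f_1 = c**2 + a - 1, LT = c**2.
f_2 = 2*a*c**2 + 2*b**2 + 2*b - 2, LT = a*c**2.
f_3 = -2*b**2 - b*c, LT = b**2.

S(f_1,f_2): lcm = a*c**2. S = a**2 - b**2 - a - b + 1.
  leading term a**2: no divisor's leading term divides it; move a**2 to the remainder.
  leading term b**2: subtract (-2)·f_3 from -b**2 - a - b + 1 → -2*b*c - a - b + 1
  leading term b*c: no divisor's leading term divides it; move -2*b*c to the remainder.
  leading term a: no divisor's leading term divides it; move -a to the remainder.
  leading term b: no divisor's leading term divides it; move -b to the remainder.
  leading term 1: no divisor's leading term divides it; move 1 to the remainder.
  remainder a**2 - 2*b*c - a - b + 1 ≠ 0; add g_4 = a**2 - 2*b*c - a - b + 1 to the basis.

The other S-polynomials (S(f_1,f_3), S(f_2,f_3), S(f_1,g_4), S(f_2,g_4), S(f_3,g_4)) all reduce to 0 modulo the current basis, so we have a Gröbner basis.
Inter-reduce: drop elements whose leading term is divisible by another's, tail-reduce, and make monic.
Reduced Gröbner basis: {a**2 - 2*b*c - a - b + 1, b**2 - 2*b*c, c**2 + a - 1}.

Buchberger on the second generating set:
h_1 = 2*a*c**2 - 2*b**2 - 2*b*c - c**2 - a + 2*b - 1, LT = a*c**2.
h_2 = -a*c**2 + 2*b**2 - b*c - b + 1, LT = a*c**2.
h_3 = a*c**2 + 2*b**2 - 2*b*c - c**2 - a + b, LT = a*c**2.

S(h_1,h_2): lcm = a*c**2. S = b**2 - 2*b*c + 2*c**2 + 2*a - 2.
  leading term b**2: no divisor's leading term divides it; move b**2 to the remainder.
  leading term b*c: no divisor's leading term divides it; move -2*b*c to the remainder.
  leading term c**2: no divisor's leading term divides it; move 2*c**2 to the remainder.
  leading term a: no divisor's leading term divides it; move 2*a to the remainder.
  leading term 1: no divisor's leading term divides it; move -2 to the remainder.
  remainder b**2 - 2*b*c + 2*c**2 + 2*a - 2 ≠ 0; add k_4 = b**2 - 2*b*c + 2*c**2 + 2*a - 2 to the basis.

S(h_1,h_3): lcm = a*c**2. S = 2*b**2 + b*c - 2*c**2 - 2*a + 2.
  leading term b**2: subtract (2)·k_4 from 2*b**2 + b*c - 2*c**2 - 2*a + 2 → -c**2 - a + 1
  leading term c**2: no divisor's leading term divides it; move -c**2 to the remainder.
  leading term a: no divisor's leading term divides it; move -a to the remainder.
  leading term 1: no divisor's leading term divides it; move 1 to the remainder.
  remainder -c**2 - a + 1 ≠ 0; add k_5 = -c**2 - a + 1 to the basis.

S(h_1,k_5): lcm = a*c**2. S = -a**2 - b**2 - b*c + 2*c**2 - 2*a + b + 2.
  leading term a**2: no divisor's leading term divides it; move -a**2 to the remainder.
  leading term b**2: subtract (-1)·k_4 from -b**2 - b*c + 2*c**2 - 2*a + b + 2 → 2*b*c - c**2 + b
  leading term b*c: no divisor's leading term divides it; move 2*b*c to the remainder.
  leading term c**2: subtract (1)·k_5 from -c**2 + b → a + b - 1
  leading term a: no divisor's leading term divides it; move a to the remainder.
  leading term b: no divisor's leading term divides it; move b to the remainder.
  leading term 1: no divisor's leading term divides it; move -1 to the remainder.
  remainder -a**2 + 2*b*c + a + b - 1 ≠ 0; add k_6 = -a**2 + 2*b*c + a + b - 1 to the basis.

The other S-polynomials (S(h_2,h_3), S(h_1,k_4), S(h_2,k_4), S(h_3,k_4), S(h_2,k_5), S(h_3,k_5), S(k_4,k_5), S(h_1,k_6), S(h_2,k_6), S(h_3,k_6), S(k_4,k_6), S(k_5,k_6)) all reduce to 0 modulo the current basis, so we have a Gröbner basis.
Inter-reduce: drop elements whose leading term is divisible by another's, tail-reduce, and make monic.
Reduced Gröbner basis: {a**2 - 2*b*c - a - b + 1, b**2 - 2*b*c, c**2 + a - 1}.

Same reduced basis, so the two generating sets span the same ideal.

Yes, the ideals are equal.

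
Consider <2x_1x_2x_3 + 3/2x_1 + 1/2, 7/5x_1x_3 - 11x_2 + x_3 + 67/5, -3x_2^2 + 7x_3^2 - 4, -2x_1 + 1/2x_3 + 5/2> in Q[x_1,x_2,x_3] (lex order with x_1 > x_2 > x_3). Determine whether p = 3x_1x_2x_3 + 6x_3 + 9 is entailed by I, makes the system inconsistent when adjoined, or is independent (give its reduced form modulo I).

3x_1x_2x_3 + 6x_3 + 9 lies in I (it reduces to 0).

First compute the reduced Gröbner basis of I by Buchberger's algorithm.
f_1 = 2x_1x_2x_3 + 3/2x_1 + 1/2, LT = x_1x_2x_3.
f_2 = 7/5x_1x_3 - 11x_2 + x_3 + 67/5, LT = x_1x_3.
f_3 = -3x_2^2 + 7x_3^2 - 4, LT = x_2^2.
f_4 = -2x_1 + 1/2x_3 + 5/2, LT = x_1.

S(f_1,f_2): lcm = x_1x_2x_3. S = 3/4x_1 + 55/7x_2^2 - 5/7x_2x_3 - 67/7x_2 + 1/4.
  reduce S modulo (f_1, f_2, f_3, f_4):
  remainder -5/7x_2x_3 - 67/7x_2 + 55/3x_3^2 + 3/16x_3 - 3121/336 ≠ 0; add h_5 = -5/7x_2x_3 - 67/7x_2 + 55/3x_3^2 + 3/16x_3 - 3121/336 to the basis.

S(f_1,f_3): lcm = x_1x_2^2x_3. S = 3/4x_1x_2 + 7/3x_1x_3^3 - 4/3x_1x_3 + 1/4x_2.
  reduce S modulo (f_1, f_2, f_3, f_4, h_5):
  remainder 918437/280x_2 + 4220/9x_3^3 - 454907/72x_3^2 - 24344863/80640x_3 + 258452321/80640 ≠ 0; add h_6 = 918437/280x_2 + 4220/9x_3^3 - 454907/72x_3^2 - 24344863/80640x_3 + 258452321/80640 to the basis.

S(f_1,f_4): lcm = x_1x_2x_3. S = 3/4x_1 + 1/4x_2x_3^2 + 5/4x_2x_3 + 1/4.
  reduce S modulo (f_1, f_2, f_3, f_4, h_5, h_6):
  remainder 8795339/3673748x_3^3 + 64993439/176339904x_3^2 - 37650497/36737480x_3 + 882302237/881699520 ≠ 0; add h_7 = 8795339/3673748x_3^3 + 64993439/176339904x_3^2 - 37650497/36737480x_3 + 882302237/881699520 to the basis.

S(f_2,f_4): lcm = x_1x_3. S = -55/7x_2 + 1/4x_3^2 + 55/28x_3 + 67/7.
  reduce S modulo (f_1, f_2, f_3, f_4, h_5, h_6, h_7):
  remainder -2043261221/135699516x_3^2 + 484638495/281450848x_3 + 127507867741/7599172896 ≠ 0; add h_8 = -2043261221/135699516x_3^2 + 484638495/281450848x_3 + 127507867741/7599172896 to the basis.

S(f_1,h_5): lcm = x_1x_2x_3. S = -67/5x_1x_2 + 77/3x_1x_3^2 + 21/80x_1x_3 - 2941/240x_1 + 1/4.
  reduce S modulo (f_1, f_2, f_3, f_4, h_5, h_6, h_7, h_8):
  remainder -32361736983112933/109845723240960x_3 - 32361736983112933/109845723240960 ≠ 0; add h_9 = -32361736983112933/109845723240960x_3 - 32361736983112933/109845723240960 to the basis.

The other S-polynomials (S(f_2,f_3), S(f_3,f_4), S(f_2,h_5), S(f_3,h_5), S(f_4,h_5), S(f_1,h_6), S(f_2,h_6), S(f_3,h_6), S(f_4,h_6), S(h_5,h_6), S(f_1,h_7), S(f_2,h_7), S(f_3,h_7), S(f_4,h_7), S(h_5,h_7), S(h_6,h_7), S(f_1,h_8), S(f_2,h_8), S(f_3,h_8), S(f_4,h_8), S(h_5,h_8), S(h_6,h_8), S(h_7,h_8), S(f_1,h_9), S(f_2,h_9), S(f_3,h_9), S(f_4,h_9), S(h_5,h_9), S(h_6,h_9), S(h_7,h_9), S(h_8,h_9)) all reduce to 0 modulo the current basis, so we have a Gröbner basis.
Inter-reduce: drop elements whose leading term is divisible by another's, tail-reduce, and make monic.
Reduced Gröbner basis: {x_1 - 1, x_2 - 1, x_3 + 1}.
Label its elements g_1 = x_1 - 1, g_2 = x_2 - 1, g_3 = x_3 + 1.

Reduce p = 3x_1x_2x_3 + 6x_3 + 9 modulo G:
  leading term x_1x_2x_3: subtract (3x_2x_3)·g_1 from 3x_1x_2x_3 + 6x_3 + 9 → 3x_2x_3 + 6x_3 + 9
  leading term x_2x_3: subtract (3x_3)·g_2 from 3x_2x_3 + 6x_3 + 9 → 9x_3 + 9
  leading term x_3: subtract (9)·g_3 from 9x_3 + 9 → 0
  normal form = 0.
Since the normal form is 0, p ∈ I.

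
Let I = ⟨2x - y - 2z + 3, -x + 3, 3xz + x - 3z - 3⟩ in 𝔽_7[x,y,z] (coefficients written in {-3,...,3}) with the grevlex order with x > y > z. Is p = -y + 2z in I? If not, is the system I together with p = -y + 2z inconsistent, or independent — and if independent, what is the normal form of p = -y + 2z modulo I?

First compute the reduced Gröbner basis of I by Buchberger's algorithm.
f_1 = 2x - y - 2z + 3, LT = x.
f_2 = -x + 3, LT = x.
f_3 = 3xz + x - 3z - 3, LT = xz.

S(f_1,f_2): lcm = x. S = 3y - z + 1.
  reduce S modulo (f_1, f_2, f_3):
  remainder 3y - z + 1 ≠ 0; add h_4 = 3y - z + 1 to the basis.

S(f_1,f_3): lcm = xz. S = 3yz - z² + 2x - z + 1.
  reduce S modulo (f_1, f_2, f_3, h_4):
  remainder -2z ≠ 0; add h_5 = -2z to the basis.

The other S-polynomials (S(f_2,f_3), S(f_1,h_4), S(f_2,h_4), S(f_3,h_4), S(f_1,h_5), S(f_2,h_5), S(f_3,h_5), S(h_4,h_5)) all reduce to 0 modulo the current basis, so we have a Gröbner basis.
Inter-reduce: drop elements whose leading term is divisible by another's, tail-reduce, and make monic.
Reduced Gröbner basis: {x - 3, y - 2, z}.
Label its elements g_1 = x - 3, g_2 = y - 2, g_3 = z.

Reduce p = -y + 2z modulo G:
  leading term y: subtract (-1)·g_2 from -y + 2z → 2z - 2
  leading term z: subtract (2)·g_3 from 2z - 2 → -2
  leading term 1: no divisor's leading term divides it; move -2 to the remainder.
  normal form = -2.
The normal form is nonzero, so p ∉ I. Since p minus its normal form lies in I, I + (p) = I + (r) where r = -2; decide whether this ideal is the whole ring.
Here r = -2 is a nonzero constant, hence a unit: 1 ∈ I + (p), the Gröbner basis of I + (p) is {1}, and the enlarged system has no common solution — adjoining p is inconsistent.

Adjoining -y + 2z makes the ideal the whole ring: the system is inconsistent.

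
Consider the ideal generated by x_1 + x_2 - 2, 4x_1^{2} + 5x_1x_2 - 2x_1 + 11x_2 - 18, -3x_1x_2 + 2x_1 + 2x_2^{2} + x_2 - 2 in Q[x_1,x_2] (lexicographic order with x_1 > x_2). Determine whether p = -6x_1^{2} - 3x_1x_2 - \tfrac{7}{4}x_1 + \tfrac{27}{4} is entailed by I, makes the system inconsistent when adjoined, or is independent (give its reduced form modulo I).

First compute the reduced Gröbner basis of I by Buchberger's algorithm.
f_1 = x_1 + x_2 - 2, LT = x_1.
f_2 = 4x_1^{2} + 5x_1x_2 - 2x_1 + 11x_2 - 18, LT = x_1^{2}.
f_3 = -3x_1x_2 + 2x_1 + 2x_2^{2} + x_2 - 2, LT = x_1x_2.

S(f_1,f_2): lcm = x_1^{2}. S = -\tfrac{1}{4}x_1x_2 - \tfrac{3}{2}x_1 - \tfrac{11}{4}x_2 + \tfrac{9}{2}.
  reduce S modulo (f_1, f_2, f_3):
  remainder \tfrac{1}{4}x_2^{2} - \tfrac{7}{4}x_2 + \tfrac{3}{2} ≠ 0; add h_4 = \tfrac{1}{4}x_2^{2} - \tfrac{7}{4}x_2 + \tfrac{3}{2} to the basis.

S(f_1,f_3): lcm = x_1x_2. S = \tfrac{2}{3}x_1 + \tfrac{5}{3}x_2^{2} - \tfrac{5}{3}x_2 - \tfrac{2}{3}.
  reduce S modulo (f_1, f_2, f_3, h_4):
  remainder \tfrac{28}{3}x_2 - \tfrac{28}{3} ≠ 0; add h_5 = \tfrac{28}{3}x_2 - \tfrac{28}{3} to the basis.

The other S-polynomials (S(f_2,f_3), S(f_1,h_4), S(f_2,h_4), S(f_3,h_4), S(f_1,h_5), S(f_2,h_5), S(f_3,h_5), S(h_4,h_5)) all reduce to 0 modulo the current basis, so we have a Gröbner basis.
Inter-reduce: drop elements whose leading term is divisible by another's, tail-reduce, and make monic.
Reduced Gröbner basis: {x_1 - 1, x_2 - 1}.
Label its elements g_1 = x_1 - 1, g_2 = x_2 - 1.

Reduce p = -6x_1^{2} - 3x_1x_2 - \tfrac{7}{4}x_1 + \tfrac{27}{4} modulo G:
  leading term x_1^{2}: subtract (-6x_1)·g_1 from -6x_1^{2} - 3x_1x_2 - \tfrac{7}{4}x_1 + \tfrac{27}{4} → -3x_1x_2 - \tfrac{31}{4}x_1 + \tfrac{27}{4}
  leading term x_1x_2: subtract (-3x_2)·g_1 from -3x_1x_2 - \tfrac{31}{4}x_1 + \tfrac{27}{4} → -\tfrac{31}{4}x_1 - 3x_2 + \tfrac{27}{4}
  leading term x_1: subtract (-\tfrac{31}{4})·g_1 from -\tfrac{31}{4}x_1 - 3x_2 + \tfrac{27}{4} → -3x_2 - 1
  leading term x_2: subtract (-3)·g_2 from -3x_2 - 1 → -4
  leading term 1: no divisor's leading term divides it; move -4 to the remainder.
  normal form = -4.
The normal form is nonzero, so p ∉ I. Since p minus its normal form lies in I, I + (p) = I + (r) where r = -4; decide whether this ideal is the whole ring.
Here r = -4 is a nonzero constant, hence a unit: 1 ∈ I + (p), the Gröbner basis of I + (p) is {1}, and the enlarged system has no common solution — adjoining p is inconsistent.

Adjoining -6x_1^{2} - 3x_1x_2 - \tfrac{7}{4}x_1 + \tfrac{27}{4} makes the ideal the whole ring: the system is inconsistent.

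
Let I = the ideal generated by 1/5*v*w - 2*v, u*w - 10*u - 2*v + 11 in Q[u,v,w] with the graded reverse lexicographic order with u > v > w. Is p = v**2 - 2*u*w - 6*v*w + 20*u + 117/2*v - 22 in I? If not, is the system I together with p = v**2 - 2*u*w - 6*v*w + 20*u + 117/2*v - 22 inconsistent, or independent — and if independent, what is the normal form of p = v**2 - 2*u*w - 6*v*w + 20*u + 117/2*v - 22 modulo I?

First compute the reduced Gröbner basis of I by Buchberger's algorithm.
f_1 = 1/5*v*w - 2*v, LT = v*w.
f_2 = u*w - 10*u - 2*v + 11, LT = u*w.

S(f_1,f_2): lcm = u*v*w. S = 2*v**2 - 11*v.
  leading term v**2: no divisor's leading term divides it; move 2*v**2 to the remainder.
  leading term v: no divisor's leading term divides it; move -11*v to the remainder.
  remainder 2*v**2 - 11*v ≠ 0; add h_3 = 2*v**2 - 11*v to the basis.

The other S-polynomials (S(f_1,h_3), S(f_2,h_3)) all reduce to 0 modulo the current basis, so we have a Gröbner basis.
Inter-reduce: drop elements whose leading term is divisible by another's, tail-reduce, and make monic.
Reduced Gröbner basis: {v**2 - 11/2*v, u*w - 10*u - 2*v + 11, v*w - 10*v}.
Label its elements g_1 = v**2 - 11/2*v, g_2 = u*w - 10*u - 2*v + 11, g_3 = v*w - 10*v.

Reduce p = v**2 - 2*u*w - 6*v*w + 20*u + 117/2*v - 22 modulo G:
  leading term v**2: subtract (1)·g_1 from v**2 - 2*u*w - 6*v*w + 20*u + 117/2*v - 22 → -2*u*w - 6*v*w + 20*u + 64*v - 22
  leading term u*w: subtract (-2)·g_2 from -2*u*w - 6*v*w + 20*u + 64*v - 22 → -6*v*w + 60*v
  leading term v*w: subtract (-6)·g_3 from -6*v*w + 60*v → 0
  normal form = 0.
Since the normal form is 0, p ∈ I.

v**2 - 2*u*w - 6*v*w + 20*u + 117/2*v - 22 lies in I (it reduces to 0).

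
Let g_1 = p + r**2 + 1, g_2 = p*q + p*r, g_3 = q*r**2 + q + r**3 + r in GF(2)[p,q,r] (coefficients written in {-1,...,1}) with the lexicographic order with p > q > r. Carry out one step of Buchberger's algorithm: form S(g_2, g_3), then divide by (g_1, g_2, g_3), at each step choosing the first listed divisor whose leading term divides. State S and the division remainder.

S(g_2, g_3) = p*q + p*r; remainder on division = 0.

lcm(LM(g_2), LM(g_3)) = p*q*r**2.
S = (lcm/LT(g_2))·g_2 − (lcm/LT(g_3))·g_3 = p*q + p*r.
Reduce S modulo (g_1, g_2, g_3) in that order:
  leading term p*q: subtract (q)·g_1 from p*q + p*r → p*r + q*r**2 + q
  leading term p*r: subtract (r)·g_1 from p*r + q*r**2 + q → q*r**2 + q + r**3 + r
  leading term q*r**2: subtract (1)·g_3 from q*r**2 + q + r**3 + r → 0
The remainder is 0, so this S-polynomial contributes no new basis element.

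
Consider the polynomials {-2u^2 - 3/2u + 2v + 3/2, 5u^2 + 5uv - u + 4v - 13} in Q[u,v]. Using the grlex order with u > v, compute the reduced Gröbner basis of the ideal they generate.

G = {u^2 + 3/4u - v - 3/4, uv - 19/20u + 9/5v - 37/20, v^2 - 7/50u - 209/100v + 123/100}

Buchberger's algorithm terminates because the ascending chain of leading-term ideals stabilizes.

f_1 = -2u^2 - 3/2u + 2v + 3/2, LT = u^2.
f_2 = 5u^2 + 5uv - u + 4v - 13, LT = u^2.

S(f_1,f_2): lcm = u^2. S = -uv + 19/20u - 9/5v + 37/20.
  leading term uv: no divisor's leading term divides it; move -uv to the remainder.
  leading term u: no divisor's leading term divides it; move 19/20u to the remainder.
  leading term v: no divisor's leading term divides it; move -9/5v to the remainder.
  leading term 1: no divisor's leading term divides it; move 37/20 to the remainder.
  remainder -uv + 19/20u - 9/5v + 37/20 ≠ 0; add g_3 = -uv + 19/20u - 9/5v + 37/20 to the basis.

S(f_1,g_3): lcm = u^2v. S = 19/20u^2 - 21/20uv - v^2 + 37/20u - 3/4v.
  leading term u^2: subtract (-19/40)·f_1 from 19/20u^2 - 21/20uv - v^2 + 37/20u - 3/4v → -21/20uv - v^2 + 91/80u + 1/5v + 57/80
  leading term uv: subtract (21/20)·g_3 from -21/20uv - v^2 + 91/80u + 1/5v + 57/80 → -v^2 + 7/50u + 209/100v - 123/100
  leading term v^2: no divisor's leading term divides it; move -v^2 to the remainder.
  leading term u: no divisor's leading term divides it; move 7/50u to the remainder.
  leading term v: no divisor's leading term divides it; move 209/100v to the remainder.
  leading term 1: no divisor's leading term divides it; move -123/100 to the remainder.
  remainder -v^2 + 7/50u + 209/100v - 123/100 ≠ 0; add g_4 = -v^2 + 7/50u + 209/100v - 123/100 to the basis.

S(f_2,g_3): lcm = u^2v. S = uv^2 + 19/20u^2 - 2uv + 4/5v^2 + 37/20u - 13/5v.
  leading term uv^2: subtract (-v)·g_3 from uv^2 + 19/20u^2 - 2uv + 4/5v^2 + 37/20u - 13/5v → 19/20u^2 - 21/20uv - v^2 + 37/20u - 3/4v
  leading term u^2: subtract (-19/40)·f_1 from 19/20u^2 - 21/20uv - v^2 + 37/20u - 3/4v → -21/20uv - v^2 + 91/80u + 1/5v + 57/80
  leading term uv: subtract (21/20)·g_3 from -21/20uv - v^2 + 91/80u + 1/5v + 57/80 → -v^2 + 7/50u + 209/100v - 123/100
  leading term v^2: subtract (1)·g_4 from -v^2 + 7/50u + 209/100v - 123/100 → 0
  remainder 0.

S(f_1,g_4): leading monomials are coprime, so the S-polynomial reduces to 0 (Buchberger's first criterion).
S(f_2,g_4): leading monomials are coprime, so the S-polynomial reduces to 0 (Buchberger's first criterion).
S(g_3,g_4): lcm = uv^2. S = 7/50u^2 + 57/50uv + 9/5v^2 - 123/100u - 37/20v.
  leading term u^2: subtract (-7/100)·f_1 from 7/50u^2 + 57/50uv + 9/5v^2 - 123/100u - 37/20v → 57/50uv + 9/5v^2 - 267/200u - 171/100v + 21/200
  leading term uv: subtract (-57/50)·g_3 from 57/50uv + 9/5v^2 - 267/200u - 171/100v + 21/200 → 9/5v^2 - 63/250u - 1881/500v + 1107/500
  leading term v^2: subtract (-9/5)·g_4 from 9/5v^2 - 63/250u - 1881/500v + 1107/500 → 0
  remainder 0.

Every S-polynomial of the final basis reduces to 0, so we have a Gröbner basis.
Inter-reduce: drop elements whose leading term is divisible by another's, tail-reduce, and make monic.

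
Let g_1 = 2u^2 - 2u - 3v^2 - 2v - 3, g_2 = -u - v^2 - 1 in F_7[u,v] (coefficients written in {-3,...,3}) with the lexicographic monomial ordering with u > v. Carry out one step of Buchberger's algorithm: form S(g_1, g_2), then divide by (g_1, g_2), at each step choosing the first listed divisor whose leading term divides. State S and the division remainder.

S(g_1, g_2) = -uv^2 - 2u + 2v^2 - v + 2; remainder on division = v^4 - 2v^2 - v - 3.

lcm(LM(g_1), LM(g_2)) = u^2.
S = (lcm/LT(g_1))·g_1 − (lcm/LT(g_2))·g_2 = -uv^2 - 2u + 2v^2 - v + 2.
Reduce S modulo (g_1, g_2) in that order:
  leading term uv^2: subtract (v^2)·g_2 from -uv^2 - 2u + 2v^2 - v + 2 → -2u + v^4 + 3v^2 - v + 2
  leading term u: subtract (2)·g_2 from -2u + v^4 + 3v^2 - v + 2 → v^4 - 2v^2 - v - 3
  leading term v^4: no divisor's leading term divides it; move v^4 to the remainder.
  leading term v^2: no divisor's leading term divides it; move -2v^2 to the remainder.
  leading term v: no divisor's leading term divides it; move -v to the remainder.
  leading term 1: no divisor's leading term divides it; move -3 to the remainder.
The remainder v^4 - 2v^2 - v - 3 is nonzero, so it would be added as the next basis element.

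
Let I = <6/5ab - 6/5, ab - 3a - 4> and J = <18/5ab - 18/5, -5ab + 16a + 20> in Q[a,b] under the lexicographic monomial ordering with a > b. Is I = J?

Since reduced Gröbner bases are canonical representatives of ideals under a given ordering, it suffices to compute and compare them.
Buchberger on the first generating set:
f_1 = 6/5ab - 6/5, LT = ab.
f_2 = ab - 3a - 4, LT = ab.

S(f_1,f_2): lcm = ab. S = 3a + 3.
  leading term a: no divisor's leading term divides it; move 3a to the remainder.
  leading term 1: no divisor's leading term divides it; move 3 to the remainder.
  remainder 3a + 3 ≠ 0; add g_3 = 3a + 3 to the basis.

S(f_1,g_3): lcm = ab. S = -b - 1.
  leading term b: no divisor's leading term divides it; move -b to the remainder.
  leading term 1: no divisor's leading term divides it; move -1 to the remainder.
  remainder -b - 1 ≠ 0; add g_4 = -b - 1 to the basis.

The other S-polynomials (S(f_2,g_3), S(f_1,g_4), S(f_2,g_4), S(g_3,g_4)) all reduce to 0 modulo the current basis, so we have a Gröbner basis.
Inter-reduce: drop elements whose leading term is divisible by another's, tail-reduce, and make monic.
Reduced Gröbner basis: {a + 1, b + 1}.

Buchberger on the second generating set:
h_1 = 18/5ab - 18/5, LT = ab.
h_2 = -5ab + 16a + 20, LT = ab.

S(h_1,h_2): lcm = ab. S = 16/5a + 3.
  leading term a: no divisor's leading term divides it; move 16/5a to the remainder.
  leading term 1: no divisor's leading term divides it; move 3 to the remainder.
  remainder 16/5a + 3 ≠ 0; add k_3 = 16/5a + 3 to the basis.

S(h_1,k_3): lcm = ab. S = -15/16b - 1.
  leading term b: no divisor's leading term divides it; move -15/16b to the remainder.
  leading term 1: no divisor's leading term divides it; move -1 to the remainder.
  remainder -15/16b - 1 ≠ 0; add k_4 = -15/16b - 1 to the basis.

The other S-polynomials (S(h_2,k_3), S(h_1,k_4), S(h_2,k_4), S(k_3,k_4)) all reduce to 0 modulo the current basis, so we have a Gröbner basis.
Inter-reduce: drop elements whose leading term is divisible by another's, tail-reduce, and make monic.
Reduced Gröbner basis: {a + 15/16, b + 16/15}.

Since the reduced bases disagree, the two ideals are not the same.

No, the ideals differ.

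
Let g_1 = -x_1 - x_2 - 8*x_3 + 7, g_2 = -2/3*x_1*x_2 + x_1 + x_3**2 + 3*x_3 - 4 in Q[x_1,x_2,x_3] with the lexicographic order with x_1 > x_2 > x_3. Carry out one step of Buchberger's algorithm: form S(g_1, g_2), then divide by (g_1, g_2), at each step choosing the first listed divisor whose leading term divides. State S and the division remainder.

S(g_1, g_2) = 3/2*x_1 + x_2**2 + 8*x_2*x_3 - 7*x_2 + 3/2*x_3**2 + 9/2*x_3 - 6; remainder on division = x_2**2 + 8*x_2*x_3 - 17/2*x_2 + 3/2*x_3**2 - 15/2*x_3 + 9/2.

lcm(LM(g_1), LM(g_2)) = x_1*x_2.
S = (lcm/LT(g_1))·g_1 − (lcm/LT(g_2))·g_2 = 3/2*x_1 + x_2**2 + 8*x_2*x_3 - 7*x_2 + 3/2*x_3**2 + 9/2*x_3 - 6.
Reduce S modulo (g_1, g_2) in that order:
  leading term x_1: subtract (-3/2)·g_1 from 3/2*x_1 + x_2**2 + 8*x_2*x_3 - 7*x_2 + 3/2*x_3**2 + 9/2*x_3 - 6 → x_2**2 + 8*x_2*x_3 - 17/2*x_2 + 3/2*x_3**2 - 15/2*x_3 + 9/2
  leading term x_2**2: no divisor's leading term divides it; move x_2**2 to the remainder.
  leading term x_2*x_3: no divisor's leading term divides it; move 8*x_2*x_3 to the remainder.
  leading term x_2: no divisor's leading term divides it; move -17/2*x_2 to the remainder.
  leading term x_3**2: no divisor's leading term divides it; move 3/2*x_3**2 to the remainder.
  leading term x_3: no divisor's leading term divides it; move -15/2*x_3 to the remainder.
  leading term 1: no divisor's leading term divides it; move 9/2 to the remainder.
The remainder x_2**2 + 8*x_2*x_3 - 17/2*x_2 + 3/2*x_3**2 - 15/2*x_3 + 9/2 is nonzero, so it would be added as the next basis element.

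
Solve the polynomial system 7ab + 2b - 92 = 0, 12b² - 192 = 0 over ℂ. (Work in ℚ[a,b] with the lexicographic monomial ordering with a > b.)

{(-25/7, -4), (3, 4)}

Compute a lex Gröbner basis by Buchberger's algorithm.
f_1 = 7ab + 2b - 92, LT = ab.
f_2 = 12b² - 192, LT = b².

S(f_1,f_2): lcm = ab². S = 16a + 2/7b² - 92/7b.
  reduce S modulo (f_1, f_2):
  remainder 16a - 92/7b + 32/7 ≠ 0; add h_3 = 16a - 92/7b + 32/7 to the basis.

The other S-polynomials (S(f_1,h_3), S(f_2,h_3)) all reduce to 0 modulo the current basis, so we have a Gröbner basis.
Inter-reduce: drop elements whose leading term is divisible by another's, tail-reduce, and make monic.
Reduced Gröbner basis: {a - 23/28b + 2/7, b² - 16}.

Since the basis is lex-ordered, b² - 16 is univariate in b. Its roots are {-4, 4}. Back-substituting each root into the other basis elements fixes the other coordinates.
  b = -4: the earlier basis element becomes a + 25/7 = 0, giving a = -25/7 — point (-25/7, -4).
  b = 4: the earlier basis element becomes a - 3 = 0, giving a = 3 — point (3, 4).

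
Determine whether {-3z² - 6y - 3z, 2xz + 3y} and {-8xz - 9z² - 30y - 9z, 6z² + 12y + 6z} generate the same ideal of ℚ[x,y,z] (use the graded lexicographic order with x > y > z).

Yes, the ideals are equal.

For a fixed monomial order, each ideal has a unique reduced Gröbner basis; comparing bases decides equality.
Buchberger on the first generating set:
f_1 = -3z² - 6y - 3z, LT = z².
f_2 = 2xz + 3y, LT = xz.

S(f_1,f_2): lcm = xz². S = 2xy + xz - 3/2yz.
  reduce S modulo (f_1, f_2):
  remainder 2xy - 3/2yz - 3/2y ≠ 0; add g_3 = 2xy - 3/2yz - 3/2y to the basis.

The other S-polynomials (S(f_1,g_3), S(f_2,g_3)) all reduce to 0 modulo the current basis, so we have a Gröbner basis.
Inter-reduce: drop elements whose leading term is divisible by another's, tail-reduce, and make monic.
Reduced Gröbner basis: {xy - ¾yz - ¾y, xz + 3/2y, z² + 2y + z}.

Buchberger on the second generating set:
h_1 = -8xz - 9z² - 30y - 9z, LT = xz.
h_2 = 6z² + 12y + 6z, LT = z².

S(h_1,h_2): lcm = xz². S = 9/8z³ - 2xy - xz + 15/4yz + 9/8z².
  reduce S modulo (h_1, h_2):
  remainder -2xy + 3/2yz + 3/2y ≠ 0; add k_3 = -2xy + 3/2yz + 3/2y to the basis.

The other S-polynomials (S(h_1,k_3), S(h_2,k_3)) all reduce to 0 modulo the current basis, so we have a Gröbner basis.
Inter-reduce: drop elements whose leading term is divisible by another's, tail-reduce, and make monic.
Reduced Gröbner basis: {xy - ¾yz - ¾y, xz + 3/2y, z² + 2y + z}.

The two bases agree; hence the ideals are identical.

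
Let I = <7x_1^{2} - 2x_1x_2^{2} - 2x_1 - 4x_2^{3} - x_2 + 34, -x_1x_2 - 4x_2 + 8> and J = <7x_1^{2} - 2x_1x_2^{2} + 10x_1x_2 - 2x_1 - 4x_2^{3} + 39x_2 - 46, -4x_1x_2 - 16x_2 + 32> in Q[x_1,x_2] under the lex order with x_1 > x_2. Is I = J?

For a fixed monomial order, each ideal has a unique reduced Gröbner basis; comparing bases decides equality.
Buchberger on the first generating set:
f_1 = 7x_1^{2} - 2x_1x_2^{2} - 2x_1 - 4x_2^{3} - x_2 + 34, LT = x_1^{2}.
f_2 = -x_1x_2 - 4x_2 + 8, LT = x_1x_2.

S(f_1,f_2): lcm = x_1^{2}x_2. S = -\tfrac{2}{7}x_1x_2^{3} - \tfrac{30}{7}x_1x_2 + 8x_1 - \tfrac{4}{7}x_2^{4} - \tfrac{1}{7}x_2^{2} + \tfrac{34}{7}x_2.
  leading term x_1x_2^{3}: subtract (\tfrac{2}{7}x_2^{2})·f_2 from -\tfrac{2}{7}x_1x_2^{3} - \tfrac{30}{7}x_1x_2 + 8x_1 - \tfrac{4}{7}x_2^{4} - \tfrac{1}{7}x_2^{2} + \tfrac{34}{7}x_2 → -\tfrac{30}{7}x_1x_2 + 8x_1 - \tfrac{4}{7}x_2^{4} + \tfrac{8}{7}x_2^{3} - \tfrac{17}{7}x_2^{2} + \tfrac{34}{7}x_2
  leading term x_1x_2: subtract (\tfrac{30}{7})·f_2 from -\tfrac{30}{7}x_1x_2 + 8x_1 - \tfrac{4}{7}x_2^{4} + \tfrac{8}{7}x_2^{3} - \tfrac{17}{7}x_2^{2} + \tfrac{34}{7}x_2 → 8x_1 - \tfrac{4}{7}x_2^{4} + \tfrac{8}{7}x_2^{3} - \tfrac{17}{7}x_2^{2} + 22x_2 - \tfrac{240}{7}
  leading term x_1: no divisor's leading term divides it; move 8x_1 to the remainder.
  leading term x_2^{4}: no divisor's leading term divides it; move -\tfrac{4}{7}x_2^{4} to the remainder.
  leading term x_2^{3}: no divisor's leading term divides it; move \tfrac{8}{7}x_2^{3} to the remainder.
  leading term x_2^{2}: no divisor's leading term divides it; move -\tfrac{17}{7}x_2^{2} to the remainder.
  leading term x_2: no divisor's leading term divides it; move 22x_2 to the remainder.
  leading term 1: no divisor's leading term divides it; move -\tfrac{240}{7} to the remainder.
  remainder 8x_1 - \tfrac{4}{7}x_2^{4} + \tfrac{8}{7}x_2^{3} - \tfrac{17}{7}x_2^{2} + 22x_2 - \tfrac{240}{7} ≠ 0; add g_3 = 8x_1 - \tfrac{4}{7}x_2^{4} + \tfrac{8}{7}x_2^{3} - \tfrac{17}{7}x_2^{2} + 22x_2 - \tfrac{240}{7} to the basis.

S(f_2,g_3): lcm = x_1x_2. S = \tfrac{1}{14}x_2^{5} - \tfrac{1}{7}x_2^{4} + \tfrac{17}{56}x_2^{3} - \tfrac{11}{4}x_2^{2} + \tfrac{58}{7}x_2 - 8.
  leading term x_2^{5}: no divisor's leading term divides it; move \tfrac{1}{14}x_2^{5} to the remainder.
  leading term x_2^{4}: no divisor's leading term divides it; move -\tfrac{1}{7}x_2^{4} to the remainder.
  leading term x_2^{3}: no divisor's leading term divides it; move \tfrac{17}{56}x_2^{3} to the remainder.
  leading term x_2^{2}: no divisor's leading term divides it; move -\tfrac{11}{4}x_2^{2} to the remainder.
  leading term x_2: no divisor's leading term divides it; move \tfrac{58}{7}x_2 to the remainder.
  leading term 1: no divisor's leading term divides it; move -8 to the remainder.
  remainder \tfrac{1}{14}x_2^{5} - \tfrac{1}{7}x_2^{4} + \tfrac{17}{56}x_2^{3} - \tfrac{11}{4}x_2^{2} + \tfrac{58}{7}x_2 - 8 ≠ 0; add g_4 = \tfrac{1}{14}x_2^{5} - \tfrac{1}{7}x_2^{4} + \tfrac{17}{56}x_2^{3} - \tfrac{11}{4}x_2^{2} + \tfrac{58}{7}x_2 - 8 to the basis.

The other S-polynomials (S(f_1,g_3), S(f_1,g_4), S(f_2,g_4), S(g_3,g_4)) all reduce to 0 modulo the current basis, so we have a Gröbner basis.
Inter-reduce: drop elements whose leading term is divisible by another's, tail-reduce, and make monic.
Reduced Gröbner basis: {x_1 - \tfrac{1}{14}x_2^{4} + \tfrac{1}{7}x_2^{3} - \tfrac{17}{56}x_2^{2} + \tfrac{11}{4}x_2 - \tfrac{30}{7}, x_2^{5} - 2x_2^{4} + \tfrac{17}{4}x_2^{3} - \tfrac{77}{2}x_2^{2} + 116x_2 - 112}.

Buchberger on the second generating set:
h_1 = 7x_1^{2} - 2x_1x_2^{2} + 10x_1x_2 - 2x_1 - 4x_2^{3} + 39x_2 - 46, LT = x_1^{2}.
h_2 = -4x_1x_2 - 16x_2 + 32, LT = x_1x_2.

S(h_1,h_2): lcm = x_1^{2}x_2. S = -\tfrac{2}{7}x_1x_2^{3} + \tfrac{10}{7}x_1x_2^{2} - \tfrac{30}{7}x_1x_2 + 8x_1 - \tfrac{4}{7}x_2^{4} + \tfrac{39}{7}x_2^{2} - \tfrac{46}{7}x_2.
  leading term x_1x_2^{3}: subtract (\tfrac{1}{14}x_2^{2})·h_2 from -\tfrac{2}{7}x_1x_2^{3} + \tfrac{10}{7}x_1x_2^{2} - \tfrac{30}{7}x_1x_2 + 8x_1 - \tfrac{4}{7}x_2^{4} + \tfrac{39}{7}x_2^{2} - \tfrac{46}{7}x_2 → \tfrac{10}{7}x_1x_2^{2} - \tfrac{30}{7}x_1x_2 + 8x_1 - \tfrac{4}{7}x_2^{4} + \tfrac{8}{7}x_2^{3} + \tfrac{23}{7}x_2^{2} - \tfrac{46}{7}x_2
  leading term x_1x_2^{2}: subtract (-\tfrac{5}{14}x_2)·h_2 from \tfrac{10}{7}x_1x_2^{2} - \tfrac{30}{7}x_1x_2 + 8x_1 - \tfrac{4}{7}x_2^{4} + \tfrac{8}{7}x_2^{3} + \tfrac{23}{7}x_2^{2} - \tfrac{46}{7}x_2 → -\tfrac{30}{7}x_1x_2 + 8x_1 - \tfrac{4}{7}x_2^{4} + \tfrac{8}{7}x_2^{3} - \tfrac{17}{7}x_2^{2} + \tfrac{34}{7}x_2
  leading term x_1x_2: subtract (\tfrac{15}{14})·h_2 from -\tfrac{30}{7}x_1x_2 + 8x_1 - \tfrac{4}{7}x_2^{4} + \tfrac{8}{7}x_2^{3} - \tfrac{17}{7}x_2^{2} + \tfrac{34}{7}x_2 → 8x_1 - \tfrac{4}{7}x_2^{4} + \tfrac{8}{7}x_2^{3} - \tfrac{17}{7}x_2^{2} + 22x_2 - \tfrac{240}{7}
  leading term x_1: no divisor's leading term divides it; move 8x_1 to the remainder.
  leading term x_2^{4}: no divisor's leading term divides it; move -\tfrac{4}{7}x_2^{4} to the remainder.
  leading term x_2^{3}: no divisor's leading term divides it; move \tfrac{8}{7}x_2^{3} to the remainder.
  leading term x_2^{2}: no divisor's leading term divides it; move -\tfrac{17}{7}x_2^{2} to the remainder.
  leading term x_2: no divisor's leading term divides it; move 22x_2 to the remainder.
  leading term 1: no divisor's leading term divides it; move -\tfrac{240}{7} to the remainder.
  remainder 8x_1 - \tfrac{4}{7}x_2^{4} + \tfrac{8}{7}x_2^{3} - \tfrac{17}{7}x_2^{2} + 22x_2 - \tfrac{240}{7} ≠ 0; add k_3 = 8x_1 - \tfrac{4}{7}x_2^{4} + \tfrac{8}{7}x_2^{3} - \tfrac{17}{7}x_2^{2} + 22x_2 - \tfrac{240}{7} to the basis.

S(h_2,k_3): lcm = x_1x_2. S = \tfrac{1}{14}x_2^{5} - \tfrac{1}{7}x_2^{4} + \tfrac{17}{56}x_2^{3} - \tfrac{11}{4}x_2^{2} + \tfrac{58}{7}x_2 - 8.
  leading term x_2^{5}: no divisor's leading term divides it; move \tfrac{1}{14}x_2^{5} to the remainder.
  leading term x_2^{4}: no divisor's leading term divides it; move -\tfrac{1}{7}x_2^{4} to the remainder.
  leading term x_2^{3}: no divisor's leading term divides it; move \tfrac{17}{56}x_2^{3} to the remainder.
  leading term x_2^{2}: no divisor's leading term divides it; move -\tfrac{11}{4}x_2^{2} to the remainder.
  leading term x_2: no divisor's leading term divides it; move \tfrac{58}{7}x_2 to the remainder.
  leading term 1: no divisor's leading term divides it; move -8 to the remainder.
  remainder \tfrac{1}{14}x_2^{5} - \tfrac{1}{7}x_2^{4} + \tfrac{17}{56}x_2^{3} - \tfrac{11}{4}x_2^{2} + \tfrac{58}{7}x_2 - 8 ≠ 0; add k_4 = \tfrac{1}{14}x_2^{5} - \tfrac{1}{7}x_2^{4} + \tfrac{17}{56}x_2^{3} - \tfrac{11}{4}x_2^{2} + \tfrac{58}{7}x_2 - 8 to the basis.

The other S-polynomials (S(h_1,k_3), S(h_1,k_4), S(h_2,k_4), S(k_3,k_4)) all reduce to 0 modulo the current basis, so we have a Gröbner basis.
Inter-reduce: drop elements whose leading term is divisible by another's, tail-reduce, and make monic.
Reduced Gröbner basis: {x_1 - \tfrac{1}{14}x_2^{4} + \tfrac{1}{7}x_2^{3} - \tfrac{17}{56}x_2^{2} + \tfrac{11}{4}x_2 - \tfrac{30}{7}, x_2^{5} - 2x_2^{4} + \tfrac{17}{4}x_2^{3} - \tfrac{77}{2}x_2^{2} + 116x_2 - 112}.

The two bases agree; hence the ideals are identical.

Yes, the ideals are equal.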